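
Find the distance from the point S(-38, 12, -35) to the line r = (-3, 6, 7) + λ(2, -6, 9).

33

Direction vector d = (2, -6, 9).
AP = (-35, 6, -42); AP·d = -484, |AP|² = 3025, |d|² = 121.
distance² = |AP|² − (AP·d)²/|d|² = 3025 − 234256/121 = 1089, so the distance is 33.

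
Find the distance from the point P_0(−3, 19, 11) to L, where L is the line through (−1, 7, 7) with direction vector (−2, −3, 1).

6√3

Direction vector d = (−2, −3, 1).
AP = (−2, 12, 4); AP·d = -28, |AP|² = 164, |d|² = 14.
distance² = |AP|² − (AP·d)²/|d|² = 164 − 784/14 = 108, so the distance is 6√3.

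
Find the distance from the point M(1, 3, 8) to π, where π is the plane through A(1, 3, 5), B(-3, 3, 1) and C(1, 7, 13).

√6/2

AB = (-4, 0, -4) and AC = (0, 4, 8), so a normal is n = AB × AC = (16, 32, -16).
n = (16, 32, -16); n·P − 32 = -48; |n| = 16√6; distance = 48/(16√6) = √6/2.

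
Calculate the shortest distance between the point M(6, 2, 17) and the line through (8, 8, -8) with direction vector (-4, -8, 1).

Direction vector d = (-4, -8, 1).
AP = (-2, -6, 25); AP·d = 81, |AP|² = 665, |d|² = 81.
distance² = |AP|² − (AP·d)²/|d|² = 665 − 6561/81 = 584, so the distance is 2√146.

2√146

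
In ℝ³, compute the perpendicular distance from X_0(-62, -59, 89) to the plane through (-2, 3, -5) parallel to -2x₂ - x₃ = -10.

Parallel planes share the normal n = (0, -2, -1); since (-2, 3, -5) lies on the plane, its equation is -2x₂ - x₃ = -1.
Then n·(-62, -59, 89) - (-1) = 30.
|n| = √(0 + 4 + 1) = √5, so the distance is |30|/√5 = 6√5.

6√5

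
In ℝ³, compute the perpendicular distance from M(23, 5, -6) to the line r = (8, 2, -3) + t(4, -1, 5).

√201

Direction vector d = (4, -1, 5).
AP = (15, 3, -3); AP·d = 42, |AP|² = 243, |d|² = 42.
distance² = |AP|² − (AP·d)²/|d|² = 243 − 1764/42 = 201, so the distance is √201.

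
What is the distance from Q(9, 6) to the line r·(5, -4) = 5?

d = |5·9 + (-4)·6 − 5| / √(25 + 16) = |16|/√41 = 16/√41.

16/√41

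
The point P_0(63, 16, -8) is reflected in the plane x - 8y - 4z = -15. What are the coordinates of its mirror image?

(571/9, 112/9, -88/9)

With n = (1, -8, -4), the signed offset is (n·P_0 − (-15))/|n|² = -18/81 = -2/9.
P_0' = P_0 − 2t·n = (63, 16, -8) − (-4/9)·(1, -8, -4) = (571/9, 112/9, -88/9).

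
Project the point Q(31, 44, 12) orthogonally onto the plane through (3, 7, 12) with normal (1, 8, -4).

(27, 12, 28)

The perpendicular from Q has direction n = (1, 8, -4): r = (31, 44, 12) + λ(1, 8, -4).
Substitute into the plane: n·(Q + λn) = 11 gives 335 + 81λ = 11, so λ = -4.
Foot = (31, 44, 12) + (-4)·(1, 8, -4) = (27, 12, 28).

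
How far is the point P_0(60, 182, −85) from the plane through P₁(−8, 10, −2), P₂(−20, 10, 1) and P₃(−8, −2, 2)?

P₁P₂ = (−12, 0, 3) and P₁P₃ = (0, −12, 4), so a normal is n = P₁P₂ × P₁P₃ = (36, 48, 144).
n = (36, 48, 144); n·P − (-96) = -1248; |n| = 156; distance = 1248/156 = 8.

8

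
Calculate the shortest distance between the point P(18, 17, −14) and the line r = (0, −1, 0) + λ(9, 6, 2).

Direction vector d = (9, 6, 2).
AP = (18, 18, −14), and AP × d = (120, −162, −54).
|AP × d|² = 43560 and |d|² = 121, so the distance is √(43560/121) = √360 = 6√10.

6√10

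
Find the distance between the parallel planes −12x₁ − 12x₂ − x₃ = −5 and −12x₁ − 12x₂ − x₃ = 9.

With common normal n = (−12, −12, −1) (|n| = 17), the distance is |(-5) − 9|/|n| = 14/17.

14/17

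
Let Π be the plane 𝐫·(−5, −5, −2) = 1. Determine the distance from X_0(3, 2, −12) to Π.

Normal vector n = (−5, −5, −2), and n·(3, 2, −12) − 1 = −2.
|n| = √(25 + 25 + 4) = 3√6, so the distance is |-2|/(3√6) = 2/(3√6).

2/(3√6)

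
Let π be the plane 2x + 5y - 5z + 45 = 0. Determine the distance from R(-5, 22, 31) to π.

5√6/9

Normal vector n = (2, 5, -5), and n·(-5, 22, 31) - (-45) = -10.
|n| = √(4 + 25 + 25) = 3√6, so the distance is |-10|/(3√6) = 5√6/9.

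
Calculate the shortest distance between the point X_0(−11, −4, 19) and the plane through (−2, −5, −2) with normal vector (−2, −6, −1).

9/√41

The plane has equation n·(r − (−2, −5, −2)) = 0, i.e. n·r = 36.
n = (−2, −6, −1); n·P − 36 = -9; |n| = √41; distance = 9/√41 = 9√41/41.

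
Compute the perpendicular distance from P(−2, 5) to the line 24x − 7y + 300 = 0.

The normal to the line is n = (24, −7) with |n| = 25.
|n·P − (-300)| = |-83 − (-300)| = 217, so the distance is 217/25.

217/25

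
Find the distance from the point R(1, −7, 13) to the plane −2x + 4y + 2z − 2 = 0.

Normal vector n = (−2, 4, 2), and n·(1, −7, 13) − 2 = −6.
|n| = √(4 + 16 + 4) = 2√6, so the distance is |-6|/(2√6) = √6/2.

3/√6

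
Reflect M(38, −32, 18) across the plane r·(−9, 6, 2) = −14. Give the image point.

(-34, 16, 34)

n = (−9, 6, 2), |n|² = 121, n·M − (-14) = -484, so t = -484/121 = -4.
Foot F = M − (-4)·n = (2, −8, 26); the reflection is 2F − M = (−34, 16, 34).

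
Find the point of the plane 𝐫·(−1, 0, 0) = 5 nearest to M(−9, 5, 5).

The perpendicular from M has direction n = (−1, 0, 0): r = (−9, 5, 5) + t(−1, 0, 0).
Substitute into the plane: n·(M + tn) = 5 gives 9 + 1t = 5, so t = -4.
Foot = (−9, 5, 5) + (-4)·(−1, 0, 0) = (−5, 5, 5).

(-5, 5, 5)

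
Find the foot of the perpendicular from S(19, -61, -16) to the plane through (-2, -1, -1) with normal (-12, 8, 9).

n = (-12, 8, 9), |n|² = 289, and n·S − 7 = -867.
t = -867/289 = -3, so the foot is S − t·n = (19, -61, -16) − (-3)·(-12, 8, 9) = (-17, -37, 11).

(-17, -37, 11)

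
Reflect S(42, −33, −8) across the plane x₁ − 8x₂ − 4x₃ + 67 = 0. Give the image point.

(32, 47, 32)

With n = (1, −8, −4), the signed offset is (n·S − (-67))/|n|² = 405/81 = 5.
S' = S − 2t·n = (42, −33, −8) − 10·(1, −8, −4) = (32, 47, 32).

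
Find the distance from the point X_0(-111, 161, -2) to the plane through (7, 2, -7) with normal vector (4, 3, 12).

5

The plane has equation n·(r − (7, 2, -7)) = 0, i.e. n·r = -50.
Then n·(-111, 161, -2) - (-50) = 65.
|n| = √(16 + 9 + 144) = 13, so the distance is |65|/13 = 5.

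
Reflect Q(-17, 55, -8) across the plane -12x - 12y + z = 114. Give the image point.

With n = (-12, -12, 1), the signed offset is (n·Q − 114)/|n|² = -578/289 = -2.
Q' = Q − 2t·n = (-17, 55, -8) − (-4)·(-12, -12, 1) = (-65, 7, -4).

(-65, 7, -4)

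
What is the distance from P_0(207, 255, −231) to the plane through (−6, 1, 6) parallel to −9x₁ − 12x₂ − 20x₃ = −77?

Parallel planes share the normal n = (−9, −12, −20); since (−6, 1, 6) lies on the plane, its equation is −9x₁ − 12x₂ − 20x₃ = -78.
d = |(-9)·207 + (-12)·255 + (-20)·(-231) − (-78)| / √(81 + 144 + 400) = |-225| / 25 = 9.

9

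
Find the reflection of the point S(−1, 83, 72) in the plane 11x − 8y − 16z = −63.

(87, 19, -56)

n = (11, −8, −16), |n|² = 441, n·S − (-63) = -1764, so t = -1764/441 = -4.
Foot F = S − (-4)·n = (43, 51, 8); the reflection is 2F − S = (87, 19, −56).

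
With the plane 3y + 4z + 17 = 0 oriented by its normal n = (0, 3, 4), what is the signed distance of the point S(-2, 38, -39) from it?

-5

n·S − (-17) = -25.
|n| = 5, so the signed distance is -25/5 = -5.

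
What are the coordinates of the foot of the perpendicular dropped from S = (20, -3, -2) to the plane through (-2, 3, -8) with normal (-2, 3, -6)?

The perpendicular from S has direction n = (-2, 3, -6): r = (20, -3, -2) + t(-2, 3, -6).
Substitute into the plane: n·(S + tn) = 61 gives -37 + 49t = 61, so t = 2.
Foot = (20, -3, -2) + 2·(-2, 3, -6) = (16, 3, -14).

(16, 3, -14)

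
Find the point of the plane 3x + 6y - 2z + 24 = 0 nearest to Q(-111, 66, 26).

(-792/7, 432/7, 192/7)

The perpendicular from Q has direction n = (3, 6, -2): r = (-111, 66, 26) + μ(3, 6, -2).
Substitute into the plane: n·(Q + μn) = -24 gives 11 + 49μ = -24, so μ = -5/7.
Foot = (-111, 66, 26) + (-5/7)·(3, 6, -2) = (-792/7, 432/7, 192/7).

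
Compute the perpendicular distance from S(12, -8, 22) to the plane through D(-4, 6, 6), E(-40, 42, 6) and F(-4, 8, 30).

DE = (-36, 36, 0) and DF = (0, 2, 24), so a normal is n = DE × DF = (864, 864, -72).
d = |864·12 + 864·(-8) + (-72)·22 − 1296| / √(746496 + 746496 + 5184) = |576| / 1224 = 8/17.

8/17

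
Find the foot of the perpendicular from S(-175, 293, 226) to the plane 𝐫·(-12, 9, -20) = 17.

(-4279/25, 7253/25, 1162/5)

The perpendicular from S has direction n = (-12, 9, -20): r = (-175, 293, 226) + μ(-12, 9, -20).
Substitute into the plane: n·(S + μn) = 17 gives 217 + 625μ = 17, so μ = -8/25.
Foot = (-175, 293, 226) + (-8/25)·(-12, 9, -20) = (-4279/25, 7253/25, 1162/5).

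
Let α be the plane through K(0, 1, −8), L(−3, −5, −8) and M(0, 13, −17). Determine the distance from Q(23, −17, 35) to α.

KL = (−3, −6, 0) and KM = (0, 12, −9), so a normal is n = KL × KM = (54, −27, −36).
d = |54·23 + (-27)·(-17) + (-36)·35 − 261| / √(2916 + 729 + 1296) = |180| / (9√61) = 20√61/61.

20/√61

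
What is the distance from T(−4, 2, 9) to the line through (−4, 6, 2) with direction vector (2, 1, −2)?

√29

Direction vector d = (2, 1, −2).
AP = (0, −4, 7); AP·d = -18, |AP|² = 65, |d|² = 9.
distance² = |AP|² − (AP·d)²/|d|² = 65 − 324/9 = 29, so the distance is √29.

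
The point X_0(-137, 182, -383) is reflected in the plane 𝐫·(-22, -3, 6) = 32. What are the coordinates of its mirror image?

(-2887/23, 4222/23, -8881/23)

n = (-22, -3, 6), |n|² = 529, n·X_0 − 32 = 138, so t = 138/529 = 6/23.
Foot F = X_0 − (6/23)·n = (-3019/23, 4204/23, -8845/23); the reflection is 2F − X_0 = (-2887/23, 4222/23, -8881/23).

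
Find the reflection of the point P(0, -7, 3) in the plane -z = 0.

n = (0, 0, -1), |n|² = 1, n·P − 0 = -3, so t = -3/1 = -3.
Foot F = P − (-3)·n = (0, -7, 0); the reflection is 2F − P = (0, -7, -3).

(0, -7, -3)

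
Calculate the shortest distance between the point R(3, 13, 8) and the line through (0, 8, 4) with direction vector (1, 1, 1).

√2

Direction vector d = (1, 1, 1).
AP = (3, 5, 4), and AP × d = (1, 1, −2).
|AP × d|² = 6 and |d|² = 3, so the distance is √(6/3) = √2.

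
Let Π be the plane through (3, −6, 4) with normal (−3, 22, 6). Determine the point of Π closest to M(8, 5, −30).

n = (−3, 22, 6), |n|² = 529, and n·M − (-117) = 23.
t = 23/529 = 1/23, so the foot is M − t·n = (8, 5, −30) − (1/23)·(−3, 22, 6) = (187/23, 93/23, −696/23).

(187/23, 93/23, -696/23)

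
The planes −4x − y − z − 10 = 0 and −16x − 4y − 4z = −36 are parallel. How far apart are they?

Divide the second equation by 4 to match normals: −4x − y − z = -9.
Both planes have normal n = (−4, −1, −1), |n| = 3√2. Any point on the first plane is at distance |(-9) − 10|/|n| = 19/(3√2) from the second.

19/(3√2)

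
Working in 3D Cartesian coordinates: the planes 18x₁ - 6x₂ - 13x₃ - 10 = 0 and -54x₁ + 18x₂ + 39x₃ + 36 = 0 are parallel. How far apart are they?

Divide the second equation by -3 to match normals: 18x₁ - 6x₂ - 13x₃ = 12.
Both planes have normal n = (18, -6, -13), |n| = 23. Any point on the first plane is at distance |12 − 10|/|n| = 2/23 from the second.

2/23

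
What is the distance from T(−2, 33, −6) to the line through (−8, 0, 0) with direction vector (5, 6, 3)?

Direction vector d = (5, 6, 3).
AP = (6, 33, −6); AP·d = 210, |AP|² = 1161, |d|² = 70.
distance² = |AP|² − (AP·d)²/|d|² = 1161 − 44100/70 = 531, so the distance is 3√59.

3√59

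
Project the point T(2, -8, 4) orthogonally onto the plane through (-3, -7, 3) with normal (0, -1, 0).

The perpendicular from T has direction n = (0, -1, 0): r = (2, -8, 4) + λ(0, -1, 0).
Substitute into the plane: n·(T + λn) = 7 gives 8 + 1λ = 7, so λ = -1.
Foot = (2, -8, 4) + (-1)·(0, -1, 0) = (2, -7, 4).

(2, -7, 4)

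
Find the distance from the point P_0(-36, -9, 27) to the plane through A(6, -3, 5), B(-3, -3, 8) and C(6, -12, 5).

AB = (-9, 0, 3) and AC = (0, -9, 0), so a normal is n = AB × AC = (27, 0, 81).
d = |27·(-36) + 81·27 − 567| / √(729 + 0 + 6561) = |648| / (27√10) = 24/√10.

24/√10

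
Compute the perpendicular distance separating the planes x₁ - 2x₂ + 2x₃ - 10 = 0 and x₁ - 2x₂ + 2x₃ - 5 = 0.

5/3

Both planes have normal n = (1, -2, 2), |n| = 3. Any point on the first plane is at distance |5 − 10|/|n| = 5/3 from the second.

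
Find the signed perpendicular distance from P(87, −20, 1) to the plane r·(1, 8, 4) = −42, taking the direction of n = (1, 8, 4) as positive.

n·P − (-42) = -27.
|n| = 9, so the signed distance is -27/9 = -3.

-3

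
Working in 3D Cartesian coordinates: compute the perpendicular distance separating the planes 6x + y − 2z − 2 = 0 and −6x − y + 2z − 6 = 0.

8/√41

Divide the second equation by -1 to match normals: 6x + y − 2z = -6.
Both planes have normal n = (6, 1, −2), |n| = √41. Any point on the first plane is at distance |(-6) − 2|/|n| = 8/√41 = 8√41/41 from the second.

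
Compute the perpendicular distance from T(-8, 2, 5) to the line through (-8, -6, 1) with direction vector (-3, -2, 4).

Direction vector d = (-3, -2, 4).
AP = (0, 8, 4), and AP × d = (40, -12, 24).
|AP × d|² = 2320 and |d|² = 29, so the distance is √(2320/29) = √80 = 4√5.

4√5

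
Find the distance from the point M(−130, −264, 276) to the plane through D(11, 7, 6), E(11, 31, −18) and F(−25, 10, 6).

DE = (0, 24, −24) and DF = (−36, 3, 0), so a normal is n = DE × DF = (72, 864, 864).
Then n·(−130, −264, 276) − 12024 = −11016.
|n| = √(5184 + 746496 + 746496) = 1224, so the distance is |-11016|/1224 = 9.

9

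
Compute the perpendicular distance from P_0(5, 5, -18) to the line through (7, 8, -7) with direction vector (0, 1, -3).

Direction vector d = (0, 1, -3).
AP = (-2, -3, -11), and AP × d = (20, -6, -2).
|AP × d|² = 440 and |d|² = 10, so the distance is √(440/10) = √44 = 2√11.

2√11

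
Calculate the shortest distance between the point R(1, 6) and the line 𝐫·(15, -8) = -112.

d = |15·1 + (-8)·6 − (-112)| / √(225 + 64) = |79|/17 = 79/17.

79/17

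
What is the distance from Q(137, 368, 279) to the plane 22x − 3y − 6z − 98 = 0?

6

Normal vector n = (22, −3, −6), and n·(137, 368, 279) − 98 = 138.
|n| = √(484 + 9 + 36) = 23, so the distance is |138|/23 = 6.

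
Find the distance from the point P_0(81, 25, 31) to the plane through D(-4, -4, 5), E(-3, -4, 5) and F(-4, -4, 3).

29

DE = (1, 0, 0) and DF = (0, 0, -2), so a normal is n = DE × DF = (0, 2, 0).
d = |2·25 − (-8)| / √(0 + 4 + 0) = |58| / 2 = 29.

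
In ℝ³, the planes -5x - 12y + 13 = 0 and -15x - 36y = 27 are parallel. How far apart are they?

Divide the second equation by 3 to match normals: -5x - 12y = 9.
Both planes have normal n = (-5, -12, 0), |n| = 13. Any point on the first plane is at distance |9 − (-13)|/|n| = 22/13 from the second.

22/13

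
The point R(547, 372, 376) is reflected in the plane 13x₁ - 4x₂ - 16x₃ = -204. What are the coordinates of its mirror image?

(3907/7, 2580/7, 2536/7)

n = (13, -4, -16), |n|² = 441, n·R − (-204) = -189, so t = -189/441 = -3/7.
Foot F = R − (-3/7)·n = (3868/7, 2592/7, 2584/7); the reflection is 2F − R = (3907/7, 2580/7, 2536/7).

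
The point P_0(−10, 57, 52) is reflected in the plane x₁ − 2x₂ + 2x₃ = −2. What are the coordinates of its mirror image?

n = (1, −2, 2), |n|² = 9, n·P_0 − (-2) = -18, so t = -18/9 = -2.
Foot F = P_0 − (-2)·n = (−8, 53, 56); the reflection is 2F − P_0 = (−6, 49, 60).

(-6, 49, 60)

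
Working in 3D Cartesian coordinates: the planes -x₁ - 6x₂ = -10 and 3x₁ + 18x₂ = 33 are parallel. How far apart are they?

Divide the second equation by -3 to match normals: -x₁ - 6x₂ = -11.
Both planes have normal n = (-1, -6, 0), |n| = √37. Any point on the first plane is at distance |(-11) − (-10)|/|n| = 1/√37 = √37/37 from the second.

√37/37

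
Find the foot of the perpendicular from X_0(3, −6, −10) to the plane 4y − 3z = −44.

The perpendicular from X_0 has direction n = (0, 4, −3): r = (3, −6, −10) + λ(0, 4, −3).
Substitute into the plane: n·(X_0 + λn) = -44 gives 6 + 25λ = -44, so λ = -2.
Foot = (3, −6, −10) + (-2)·(0, 4, −3) = (3, −14, −4).

(3, -14, -4)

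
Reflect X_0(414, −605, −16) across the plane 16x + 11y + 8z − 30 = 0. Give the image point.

n = (16, 11, 8), |n|² = 441, n·X_0 − 30 = -189, so t = -189/441 = -3/7.
Foot F = X_0 − (-3/7)·n = (2946/7, −4202/7, −88/7); the reflection is 2F − X_0 = (2994/7, −4169/7, −64/7).

(2994/7, -4169/7, -64/7)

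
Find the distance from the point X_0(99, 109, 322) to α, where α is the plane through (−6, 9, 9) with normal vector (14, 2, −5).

The plane has equation n·(r − (−6, 9, 9)) = 0, i.e. n·r = -111.
Then n·(99, 109, 322) − (−111) = 105.
|n| = √(196 + 4 + 25) = 15, so the distance is |105|/15 = 7.

7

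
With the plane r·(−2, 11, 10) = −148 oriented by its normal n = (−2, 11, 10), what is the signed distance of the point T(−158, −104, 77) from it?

n·T − (-148) = 90.
|n| = 15, so the signed distance is 90/15 = 6.

6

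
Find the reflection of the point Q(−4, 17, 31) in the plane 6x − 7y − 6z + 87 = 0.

(20, -11, 7)

n = (6, −7, −6), |n|² = 121, n·Q − (-87) = -242, so t = -242/121 = -2.
Foot F = Q − (-2)·n = (8, 3, 19); the reflection is 2F − Q = (20, −11, 7).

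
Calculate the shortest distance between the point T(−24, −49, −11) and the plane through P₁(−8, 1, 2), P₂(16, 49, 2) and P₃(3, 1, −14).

P₁P₂ = (24, 48, 0) and P₁P₃ = (11, 0, −16), so a normal is n = P₁P₂ × P₁P₃ = (−768, 384, −528).
n = (−768, 384, −528); n·P − 5472 = -48; |n| = 1008; distance = 48/1008 = 1/21.

1/21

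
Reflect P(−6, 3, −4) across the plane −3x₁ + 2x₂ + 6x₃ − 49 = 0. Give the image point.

n = (−3, 2, 6), |n|² = 49, n·P − 49 = -49, so t = -49/49 = -1.
Foot F = P − (-1)·n = (−9, 5, 2); the reflection is 2F − P = (−12, 7, 8).

(-12, 7, 8)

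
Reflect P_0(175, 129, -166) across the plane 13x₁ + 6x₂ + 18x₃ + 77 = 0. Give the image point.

With n = (13, 6, 18), the signed offset is (n·P_0 − (-77))/|n|² = 138/529 = 6/23.
P_0' = P_0 − 2t·n = (175, 129, -166) − (12/23)·(13, 6, 18) = (3869/23, 2895/23, -4034/23).

(3869/23, 2895/23, -4034/23)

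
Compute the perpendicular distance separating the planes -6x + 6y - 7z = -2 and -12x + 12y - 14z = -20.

Divide the second equation by 2 to match normals: -6x + 6y - 7z = -10.
Both planes have normal n = (-6, 6, -7), |n| = 11. Any point on the first plane is at distance |(-10) − (-2)|/|n| = 8/11 from the second.

8/11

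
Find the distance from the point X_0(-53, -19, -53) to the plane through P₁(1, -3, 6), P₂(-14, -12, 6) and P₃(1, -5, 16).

P₁P₂ = (-15, -9, 0) and P₁P₃ = (0, -2, 10), so a normal is n = P₁P₂ × P₁P₃ = (-90, 150, 30).
n = (-90, 150, 30); n·P − (-360) = 690; |n| = 30√35; distance = 690/(30√35) = 23√35/35.

23/√35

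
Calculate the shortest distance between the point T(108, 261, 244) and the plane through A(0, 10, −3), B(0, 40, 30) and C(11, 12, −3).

5

AB = (0, 30, 33) and AC = (11, 2, 0), so a normal is n = AB × AC = (−66, 363, −330).
Then n·(108, 261, 244) − 4620 = 2475.
|n| = √(4356 + 131769 + 108900) = 495, so the distance is |2475|/495 = 5.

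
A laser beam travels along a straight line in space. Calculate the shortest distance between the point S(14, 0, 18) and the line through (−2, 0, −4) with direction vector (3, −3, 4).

Direction vector d = (3, −3, 4).
AP = (16, 0, 22); AP·d = 136, |AP|² = 740, |d|² = 34.
distance² = |AP|² − (AP·d)²/|d|² = 740 − 18496/34 = 196, so the distance is 14.

14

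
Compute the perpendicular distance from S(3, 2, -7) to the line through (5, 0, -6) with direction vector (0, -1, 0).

√5

Direction vector d = (0, -1, 0).
AP = (-2, 2, -1), and AP × d = (-1, 0, 2).
|AP × d|² = 5 and |d|² = 1, so the distance is √5.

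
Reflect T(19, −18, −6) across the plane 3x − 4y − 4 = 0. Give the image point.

(-11, 22, -6)

n = (3, −4, 0), |n|² = 25, n·T − 4 = 125, so t = 125/25 = 5.
Foot F = T − 5·n = (4, 2, −6); the reflection is 2F − T = (−11, 22, −6).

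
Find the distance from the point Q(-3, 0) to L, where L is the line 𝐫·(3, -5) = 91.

50√34/17

The normal to the line is n = (3, -5) with |n| = √34.
|n·Q − 91| = |-9 − 91| = 100, so the distance is 100/√34.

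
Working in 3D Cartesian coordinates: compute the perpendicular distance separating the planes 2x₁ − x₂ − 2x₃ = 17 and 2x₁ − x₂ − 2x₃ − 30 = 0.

Both planes have normal n = (2, −1, −2), |n| = 3. Any point on the first plane is at distance |30 − 17|/|n| = 13/3 from the second.

13/3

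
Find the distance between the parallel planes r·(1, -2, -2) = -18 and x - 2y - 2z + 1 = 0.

Both planes have normal n = (1, -2, -2), |n| = 3. Any point on the first plane is at distance |(-1) − (-18)|/|n| = 17/3 from the second.

17/3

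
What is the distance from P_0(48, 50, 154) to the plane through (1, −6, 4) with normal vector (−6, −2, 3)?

8

The plane has equation n·(r − (1, −6, 4)) = 0, i.e. n·r = 18.
Then n·(48, 50, 154) − 18 = 56.
|n| = √(36 + 4 + 9) = 7, so the distance is |56|/7 = 8.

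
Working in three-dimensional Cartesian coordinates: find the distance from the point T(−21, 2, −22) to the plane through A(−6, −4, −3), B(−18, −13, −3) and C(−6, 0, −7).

7√41/41

AB = (−12, −9, 0) and AC = (0, 4, −4), so a normal is n = AB × AC = (36, −48, −48).
d = |36·(-21) + (-48)·2 + (-48)·(-22) − 120| / √(1296 + 2304 + 2304) = |84| / (12√41) = 7/√41.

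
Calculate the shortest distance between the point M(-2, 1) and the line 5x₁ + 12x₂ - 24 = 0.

22/13

d = |5·(-2) + 12·1 − 24| / √(25 + 144) = |-22|/13 = 22/13.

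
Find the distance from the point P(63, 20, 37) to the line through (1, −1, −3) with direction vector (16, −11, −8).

2√1361

Direction vector d = (16, −11, −8).
AP = (62, 21, 40), and AP × d = (272, 1136, −1018).
|AP × d|² = 2400804 and |d|² = 441, so the distance is √(2400804/441) = √5444 = 2√1361.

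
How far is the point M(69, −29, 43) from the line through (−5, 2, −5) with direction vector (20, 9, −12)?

2√2029

Direction vector d = (20, 9, −12).
AP = (74, −31, 48); AP·d = 625, |AP|² = 8741, |d|² = 625.
distance² = |AP|² − (AP·d)²/|d|² = 8741 − 390625/625 = 8116, so the distance is 2√2029.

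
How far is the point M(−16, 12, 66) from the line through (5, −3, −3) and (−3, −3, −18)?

A direction vector is d = (−8, 0, −15).
AP = (−21, 15, 69); AP·d = -867, |AP|² = 5427, |d|² = 289.
distance² = |AP|² − (AP·d)²/|d|² = 5427 − 751689/289 = 2826, so the distance is 3√314.

3√314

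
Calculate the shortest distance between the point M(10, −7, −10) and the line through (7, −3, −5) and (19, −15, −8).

√17

A direction vector is d = (12, −12, −3).
AP = (3, −4, −5); AP·d = 99, |AP|² = 50, |d|² = 297.
distance² = |AP|² − (AP·d)²/|d|² = 50 − 9801/297 = 17, so the distance is √17.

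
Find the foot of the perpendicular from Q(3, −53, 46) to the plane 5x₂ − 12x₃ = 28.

(3, -28, -14)

n = (0, 5, −12), |n|² = 169, and n·Q − 28 = -845.
t = -845/169 = -5, so the foot is Q − t·n = (3, −53, 46) − (-5)·(0, 5, −12) = (3, −28, −14).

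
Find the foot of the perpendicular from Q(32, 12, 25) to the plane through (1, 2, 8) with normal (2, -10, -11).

(34, 2, 14)

n = (2, -10, -11), |n|² = 225, and n·Q − (-106) = -225.
t = -225/225 = -1, so the foot is Q − t·n = (32, 12, 25) − (-1)·(2, -10, -11) = (34, 2, 14).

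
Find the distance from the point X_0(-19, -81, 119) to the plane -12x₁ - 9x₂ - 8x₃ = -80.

d = |(-12)·(-19) + (-9)·(-81) + (-8)·119 − (-80)| / √(144 + 81 + 64) = |85| / 17 = 5.

5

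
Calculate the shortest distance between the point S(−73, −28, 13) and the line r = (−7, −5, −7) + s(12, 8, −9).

Direction vector d = (12, 8, −9).
AP = (−66, −23, 20); AP·d = -1156, |AP|² = 5285, |d|² = 289.
distance² = |AP|² − (AP·d)²/|d|² = 5285 − 1336336/289 = 661, so the distance is √661.

√661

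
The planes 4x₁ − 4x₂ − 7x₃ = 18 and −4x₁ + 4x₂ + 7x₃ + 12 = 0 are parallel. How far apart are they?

2/3

Divide the second equation by -1 to match normals: 4x₁ − 4x₂ − 7x₃ = 12.
With common normal n = (4, −4, −7) (|n| = 9), the distance is |18 − 12|/|n| = 6/9 = 2/3.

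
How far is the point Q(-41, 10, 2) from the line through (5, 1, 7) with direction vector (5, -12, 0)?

√1546

Direction vector d = (5, -12, 0).
AP = (-46, 9, -5); AP·d = -338, |AP|² = 2222, |d|² = 169.
distance² = |AP|² − (AP·d)²/|d|² = 2222 − 114244/169 = 1546, so the distance is √1546.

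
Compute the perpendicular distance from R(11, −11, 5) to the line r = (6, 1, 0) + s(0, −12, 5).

5

Direction vector d = (0, −12, 5).
AP = (5, −12, 5); AP·d = 169, |AP|² = 194, |d|² = 169.
distance² = |AP|² − (AP·d)²/|d|² = 194 − 28561/169 = 25, so the distance is 5.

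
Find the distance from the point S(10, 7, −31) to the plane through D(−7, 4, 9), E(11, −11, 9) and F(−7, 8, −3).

DE = (18, −15, 0) and DF = (0, 4, −12), so a normal is n = DE × DF = (180, 216, 72).
d = |180·10 + 216·7 + 72·(-31) − 252| / √(32400 + 46656 + 5184) = |828| / (36√65) = 23/√65.

23/√65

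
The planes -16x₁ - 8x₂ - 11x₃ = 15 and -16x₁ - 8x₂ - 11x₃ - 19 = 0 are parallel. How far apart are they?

4/21

With common normal n = (-16, -8, -11) (|n| = 21), the distance is |15 − 19|/|n| = 4/21.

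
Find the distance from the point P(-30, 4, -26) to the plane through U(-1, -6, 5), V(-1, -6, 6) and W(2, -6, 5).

10

UV = (0, 0, 1) and UW = (3, 0, 0), so a normal is n = UV × UW = (0, 3, 0).
Then n·(-30, 4, -26) - (-18) = 30.
|n| = √(0 + 9 + 0) = 3, so the distance is |30|/3 = 10.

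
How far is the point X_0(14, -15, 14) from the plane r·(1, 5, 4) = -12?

√42/6

n = (1, 5, 4); n·P − (-12) = 7; |n| = √42; distance = 7/√42 = √42/6.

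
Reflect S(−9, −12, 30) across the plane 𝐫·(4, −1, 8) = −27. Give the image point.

(-33, -6, -18)

n = (4, −1, 8), |n|² = 81, n·S − (-27) = 243, so t = 243/81 = 3.
Foot F = S − 3·n = (−21, −9, 6); the reflection is 2F − S = (−33, −6, −18).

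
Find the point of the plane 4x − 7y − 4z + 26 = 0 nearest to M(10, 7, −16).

n = (4, −7, −4), |n|² = 81, and n·M − (-26) = 81.
t = 81/81 = 1, so the foot is M − t·n = (10, 7, −16) − 1·(4, −7, −4) = (6, 14, −12).

(6, 14, -12)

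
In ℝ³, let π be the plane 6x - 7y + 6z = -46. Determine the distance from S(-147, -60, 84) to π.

n = (6, -7, 6); n·P − (-46) = 88; |n| = 11; distance = 88/11 = 8.

8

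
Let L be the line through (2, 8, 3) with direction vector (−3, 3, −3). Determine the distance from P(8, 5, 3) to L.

3√2

Direction vector d = (−3, 3, −3).
AP = (6, −3, 0); AP·d = -27, |AP|² = 45, |d|² = 27.
distance² = |AP|² − (AP·d)²/|d|² = 45 − 729/27 = 18, so the distance is 3√2.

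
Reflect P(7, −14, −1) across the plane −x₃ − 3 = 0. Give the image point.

(7, -14, -5)

n = (0, 0, −1), |n|² = 1, n·P − 3 = -2, so t = -2/1 = -2.
Foot F = P − (-2)·n = (7, −14, −3); the reflection is 2F − P = (7, −14, −5).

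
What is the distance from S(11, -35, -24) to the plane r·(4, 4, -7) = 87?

5/3

Normal vector n = (4, 4, -7), and n·(11, -35, -24) - 87 = -15.
|n| = √(16 + 16 + 49) = 9, so the distance is |-15|/9 = 5/3.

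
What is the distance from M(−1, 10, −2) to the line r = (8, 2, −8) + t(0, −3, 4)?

√181

Direction vector d = (0, −3, 4).
AP = (−9, 8, 6); AP·d = 0, |AP|² = 181, |d|² = 25.
distance² = |AP|² − (AP·d)²/|d|² = 181 − 0/25 = 181, so the distance is √181.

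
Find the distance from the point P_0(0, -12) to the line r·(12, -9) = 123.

The normal to the line is n = (12, -9) with |n| = 15.
|n·P_0 − 123| = |108 − 123| = 15, so the distance is 15/15 = 1.

1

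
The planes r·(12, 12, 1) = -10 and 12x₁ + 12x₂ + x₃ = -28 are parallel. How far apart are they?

18/17

With common normal n = (12, 12, 1) (|n| = 17), the distance is |(-10) − (-28)|/|n| = 18/17.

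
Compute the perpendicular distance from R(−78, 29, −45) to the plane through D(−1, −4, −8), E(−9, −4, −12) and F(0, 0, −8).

DE = (−8, 0, −4) and DF = (1, 4, 0), so a normal is n = DE × DF = (16, −4, −32).
Then n·(−78, 29, −45) − 256 = −180.
|n| = √(256 + 16 + 1024) = 36, so the distance is |-180|/36 = 5.

5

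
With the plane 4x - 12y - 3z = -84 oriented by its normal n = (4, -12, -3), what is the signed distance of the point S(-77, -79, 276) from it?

-8

n·S − (-84) = -104.
|n| = 13, so the signed distance is -104/13 = -8.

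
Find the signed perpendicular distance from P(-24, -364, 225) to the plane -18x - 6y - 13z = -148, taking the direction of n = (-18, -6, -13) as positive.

-7

n·P − (-148) = -161.
|n| = 23, so the signed distance is -161/23 = -7.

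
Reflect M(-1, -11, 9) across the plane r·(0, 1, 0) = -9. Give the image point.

With n = (0, 1, 0), the signed offset is (n·M − (-9))/|n|² = -2/1 = -2.
M' = M − 2t·n = (-1, -11, 9) − (-4)·(0, 1, 0) = (-1, -7, 9).

(-1, -7, 9)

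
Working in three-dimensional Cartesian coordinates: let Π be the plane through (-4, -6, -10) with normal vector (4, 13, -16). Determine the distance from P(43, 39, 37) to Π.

1

The plane has equation n·(r − (-4, -6, -10)) = 0, i.e. n·r = 66.
d = |4·43 + 13·39 + (-16)·37 − 66| / √(16 + 169 + 256) = |21| / 21 = 1.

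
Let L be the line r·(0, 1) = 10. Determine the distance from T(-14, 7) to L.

The normal to the line is n = (0, 1) with |n| = 1.
|n·T − 10| = |7 − 10| = 3, so the distance is 3/1 = 3.

3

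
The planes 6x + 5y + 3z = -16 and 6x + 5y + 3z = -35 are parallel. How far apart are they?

19√70/70

Both planes have normal n = (6, 5, 3), |n| = √70. Any point on the first plane is at distance |(-35) − (-16)|/|n| = 19/√70 = 19√70/70 from the second.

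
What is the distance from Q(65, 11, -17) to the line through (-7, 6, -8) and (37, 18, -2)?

A direction vector is d = (44, 12, 6).
AP = (72, 5, -9), and AP × d = (138, -828, 644).
|AP × d|² = 1119364 and |d|² = 2116, so the distance is √(1119364/2116) = √529 = 23.

23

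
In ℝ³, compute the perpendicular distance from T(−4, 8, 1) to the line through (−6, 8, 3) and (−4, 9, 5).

A direction vector is d = (2, 1, 2).
AP = (2, 0, −2); AP·d = 0, |AP|² = 8, |d|² = 9.
distance² = |AP|² − (AP·d)²/|d|² = 8 − 0/9 = 8, so the distance is 2√2.

2√2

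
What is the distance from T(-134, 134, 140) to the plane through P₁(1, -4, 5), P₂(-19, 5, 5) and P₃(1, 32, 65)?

3

P₁P₂ = (-20, 9, 0) and P₁P₃ = (0, 36, 60), so a normal is n = P₁P₂ × P₁P₃ = (540, 1200, -720).
Then n·(-134, 134, 140) - (-7860) = -4500.
|n| = √(291600 + 1440000 + 518400) = 1500, so the distance is |-4500|/1500 = 3.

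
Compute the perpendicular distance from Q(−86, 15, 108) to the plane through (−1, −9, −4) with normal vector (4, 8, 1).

4

The plane has equation n·(r − (−1, −9, −4)) = 0, i.e. n·r = -80.
d = |4·(-86) + 8·15 + 1·108 − (-80)| / √(16 + 64 + 1) = |-36| / 9 = 4.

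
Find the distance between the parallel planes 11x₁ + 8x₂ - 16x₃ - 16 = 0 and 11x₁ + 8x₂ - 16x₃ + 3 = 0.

19/21

Both planes have normal n = (11, 8, -16), |n| = 21. Any point on the first plane is at distance |(-3) − 16|/|n| = 19/21 from the second.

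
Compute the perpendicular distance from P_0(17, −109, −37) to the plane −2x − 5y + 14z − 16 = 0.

Normal vector n = (−2, −5, 14), and n·(17, −109, −37) − 16 = −23.
|n| = √(4 + 25 + 196) = 15, so the distance is |-23|/15 = 23/15.

23/15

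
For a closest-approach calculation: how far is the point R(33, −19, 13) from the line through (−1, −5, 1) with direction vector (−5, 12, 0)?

Direction vector d = (−5, 12, 0).
AP = (34, −14, 12), and AP × d = (−144, −60, 338).
|AP × d|² = 138580 and |d|² = 169, so the distance is √(138580/169) = √820 = 2√205.

2√205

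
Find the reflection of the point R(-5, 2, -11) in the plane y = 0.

With n = (0, 1, 0), the signed offset is (n·R − 0)/|n|² = 2/1 = 2.
R' = R − 2t·n = (-5, 2, -11) − 4·(0, 1, 0) = (-5, -2, -11).

(-5, -2, -11)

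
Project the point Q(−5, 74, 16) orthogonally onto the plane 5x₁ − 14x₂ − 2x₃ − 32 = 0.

n = (5, −14, −2), |n|² = 225, and n·Q − 32 = -1125.
t = -1125/225 = -5, so the foot is Q − t·n = (−5, 74, 16) − (-5)·(5, −14, −2) = (20, 4, 6).

(20, 4, 6)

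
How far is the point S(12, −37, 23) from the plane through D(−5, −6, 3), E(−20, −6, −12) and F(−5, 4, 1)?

DE = (−15, 0, −15) and DF = (0, 10, −2), so a normal is n = DE × DF = (150, −30, −150).
Then n·(12, −37, 23) − (−1020) = 480.
|n| = √(22500 + 900 + 22500) = 30√51, so the distance is |480|/(30√51) = 16/√51.

16/√51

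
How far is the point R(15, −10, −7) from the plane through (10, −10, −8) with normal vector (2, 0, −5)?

The plane has equation n·(r − (10, −10, −8)) = 0, i.e. n·r = 60.
n = (2, 0, −5); n·P − 60 = 5; |n| = √29; distance = 5/√29 = 5√29/29.

5/√29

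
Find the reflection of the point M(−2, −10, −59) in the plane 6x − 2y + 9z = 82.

n = (6, −2, 9), |n|² = 121, n·M − 82 = -605, so t = -605/121 = -5.
Foot F = M − (-5)·n = (28, −20, −14); the reflection is 2F − M = (58, −30, 31).

(58, -30, 31)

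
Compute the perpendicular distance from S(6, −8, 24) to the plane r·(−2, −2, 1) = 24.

n = (−2, −2, 1); n·P − 24 = 4; |n| = 3; distance = 4/3.

4/3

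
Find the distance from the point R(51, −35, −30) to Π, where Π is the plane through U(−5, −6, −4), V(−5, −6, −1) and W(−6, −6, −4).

29

UV = (0, 0, 3) and UW = (−1, 0, 0), so a normal is n = UV × UW = (0, −3, 0).
Then n·(51, −35, −30) − 18 = 87.
|n| = √(0 + 9 + 0) = 3, so the distance is |87|/3 = 29.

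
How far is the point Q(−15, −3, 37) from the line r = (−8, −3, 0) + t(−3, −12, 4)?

√1249

Direction vector d = (−3, −12, 4).
AP = (−7, 0, 37), and AP × d = (444, −83, 84).
|AP × d|² = 211081 and |d|² = 169, so the distance is √(211081/169) = √1249.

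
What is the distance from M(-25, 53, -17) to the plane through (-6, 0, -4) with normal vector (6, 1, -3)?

The plane has equation n·(r − (-6, 0, -4)) = 0, i.e. n·r = -24.
n = (6, 1, -3); n·P − (-24) = -22; |n| = √46; distance = 22/√46 = 11√46/23.

11√46/23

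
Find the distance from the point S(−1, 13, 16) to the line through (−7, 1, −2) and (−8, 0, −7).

6√2

A direction vector is d = (−1, −1, −5).
AP = (6, 12, 18); AP·d = -108, |AP|² = 504, |d|² = 27.
distance² = |AP|² − (AP·d)²/|d|² = 504 − 11664/27 = 72, so the distance is 6√2.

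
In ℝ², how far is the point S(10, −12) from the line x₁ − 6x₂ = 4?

78√37/37

The normal to the line is n = (1, −6) with |n| = √37.
|n·S − 4| = |82 − 4| = 78, so the distance is 78/√37.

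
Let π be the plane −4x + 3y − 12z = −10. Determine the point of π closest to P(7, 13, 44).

n = (−4, 3, −12), |n|² = 169, and n·P − (-10) = -507.
t = -507/169 = -3, so the foot is P − t·n = (7, 13, 44) − (-3)·(−4, 3, −12) = (−5, 22, 8).

(-5, 22, 8)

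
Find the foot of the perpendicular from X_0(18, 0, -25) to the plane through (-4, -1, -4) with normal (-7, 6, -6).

n = (-7, 6, -6), |n|² = 121, and n·X_0 − 46 = -22.
t = -22/121 = -2/11, so the foot is X_0 − t·n = (18, 0, -25) − (-2/11)·(-7, 6, -6) = (184/11, 12/11, -287/11).

(184/11, 12/11, -287/11)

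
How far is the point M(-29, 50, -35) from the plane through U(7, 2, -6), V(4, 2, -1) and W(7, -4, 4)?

UV = (-3, 0, 5) and UW = (0, -6, 10), so a normal is n = UV × UW = (30, 30, 18).
n = (30, 30, 18); n·P − 162 = -162; |n| = 6√59; distance = 162/(6√59) = 27/√59.

27√59/59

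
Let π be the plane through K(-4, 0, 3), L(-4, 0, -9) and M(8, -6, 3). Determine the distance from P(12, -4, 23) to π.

KL = (0, 0, -12) and KM = (12, -6, 0), so a normal is n = KL × KM = (-72, -144, 0).
Then n·(12, -4, 23) - 288 = -576.
|n| = √(5184 + 20736 + 0) = 72√5, so the distance is |-576|/(72√5) = 8√5/5.

8√5/5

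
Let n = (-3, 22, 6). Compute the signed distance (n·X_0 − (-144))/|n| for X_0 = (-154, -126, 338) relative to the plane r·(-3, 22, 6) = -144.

n·X_0 − (-144) = -138.
|n| = 23, so the signed distance is -138/23 = -6.

-6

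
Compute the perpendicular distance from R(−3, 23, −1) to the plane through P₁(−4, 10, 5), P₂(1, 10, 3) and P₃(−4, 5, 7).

2√33/33

P₁P₂ = (5, 0, −2) and P₁P₃ = (0, −5, 2), so a normal is n = P₁P₂ × P₁P₃ = (−10, −10, −25).
d = |(-10)·(-3) + (-10)·23 + (-25)·(-1) − (-185)| / √(100 + 100 + 625) = |10| / (5√33) = 2/√33.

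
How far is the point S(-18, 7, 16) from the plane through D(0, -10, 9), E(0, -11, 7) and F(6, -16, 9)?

DE = (0, -1, -2) and DF = (6, -6, 0), so a normal is n = DE × DF = (-12, -12, 6).
d = |(-12)·(-18) + (-12)·7 + 6·16 − 174| / √(144 + 144 + 36) = |54| / 18 = 3.

3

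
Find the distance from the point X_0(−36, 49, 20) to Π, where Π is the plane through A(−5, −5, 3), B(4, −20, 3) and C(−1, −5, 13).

AB = (9, −15, 0) and AC = (4, 0, 10), so a normal is n = AB × AC = (−150, −90, 60).
n = (−150, −90, 60); n·P − 1380 = 810; |n| = 30√38; distance = 810/(30√38) = 27/√38.

27/√38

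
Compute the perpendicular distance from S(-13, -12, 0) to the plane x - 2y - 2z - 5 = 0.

2

n = (1, -2, -2); n·P − 5 = 6; |n| = 3; distance = 6/3 = 2.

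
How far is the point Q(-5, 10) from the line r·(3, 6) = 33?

The normal to the line is n = (3, 6) with |n| = 3√5.
|n·Q − 33| = |45 − 33| = 12, so the distance is 12/(3√5) = 4√5/5.

4/√5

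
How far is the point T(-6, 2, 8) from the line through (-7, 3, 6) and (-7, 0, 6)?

A direction vector is d = (0, -3, 0).
AP = (1, -1, 2), and AP × d = (6, 0, -3).
|AP × d|² = 45 and |d|² = 9, so the distance is √(45/9) = √5.

√5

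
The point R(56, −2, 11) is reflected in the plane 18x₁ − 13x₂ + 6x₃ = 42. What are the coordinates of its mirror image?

With n = (18, −13, 6), the signed offset is (n·R − 42)/|n|² = 1058/529 = 2.
R' = R − 2t·n = (56, −2, 11) − 4·(18, −13, 6) = (−16, 50, −13).

(-16, 50, -13)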